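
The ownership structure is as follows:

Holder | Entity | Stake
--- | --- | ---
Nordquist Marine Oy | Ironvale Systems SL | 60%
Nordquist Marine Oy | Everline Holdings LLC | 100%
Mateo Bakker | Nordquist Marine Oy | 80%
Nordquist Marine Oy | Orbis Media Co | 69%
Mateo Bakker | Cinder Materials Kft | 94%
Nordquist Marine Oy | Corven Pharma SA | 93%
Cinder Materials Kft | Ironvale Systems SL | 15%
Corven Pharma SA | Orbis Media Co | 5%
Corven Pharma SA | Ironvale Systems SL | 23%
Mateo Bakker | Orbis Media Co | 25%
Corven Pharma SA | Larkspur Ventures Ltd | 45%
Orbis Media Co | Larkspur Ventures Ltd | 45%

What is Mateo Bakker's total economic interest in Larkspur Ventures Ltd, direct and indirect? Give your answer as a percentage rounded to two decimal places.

71.24%

Mateo reaches Larkspur along 4 paths.
Via Nordquist → Orbis: 80% × 69% × 45% = 24.84%.
Via Orbis: 25% × 45% = 11.25%.
Via Nordquist → Corven → Orbis: 80% × 93% × 5% × 45% = 1.674%.
Via Nordquist → Corven: 80% × 93% × 45% = 33.48%.
Total: 24.84% + 11.25% + 1.674% + 33.48% = 71.244%.
Rounded: 71.24%.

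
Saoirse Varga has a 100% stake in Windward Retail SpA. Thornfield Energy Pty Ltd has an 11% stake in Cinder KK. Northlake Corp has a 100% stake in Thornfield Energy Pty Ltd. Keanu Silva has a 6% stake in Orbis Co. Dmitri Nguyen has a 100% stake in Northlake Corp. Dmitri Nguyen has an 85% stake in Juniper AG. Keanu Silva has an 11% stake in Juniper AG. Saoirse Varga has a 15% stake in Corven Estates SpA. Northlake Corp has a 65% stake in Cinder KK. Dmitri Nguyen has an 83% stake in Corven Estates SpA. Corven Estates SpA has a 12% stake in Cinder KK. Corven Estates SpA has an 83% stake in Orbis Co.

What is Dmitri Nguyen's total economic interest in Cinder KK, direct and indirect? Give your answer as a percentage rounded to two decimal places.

Dmitri reaches Cinder along 3 paths.
Via Corven: 83% × 12% = 9.96%.
Via Northlake: 100% × 65% = 65%.
Via Northlake → Thornfield: 100% × 100% × 11% = 11%.
Total: 9.96% + 65% + 11% = 85.96%.

85.96%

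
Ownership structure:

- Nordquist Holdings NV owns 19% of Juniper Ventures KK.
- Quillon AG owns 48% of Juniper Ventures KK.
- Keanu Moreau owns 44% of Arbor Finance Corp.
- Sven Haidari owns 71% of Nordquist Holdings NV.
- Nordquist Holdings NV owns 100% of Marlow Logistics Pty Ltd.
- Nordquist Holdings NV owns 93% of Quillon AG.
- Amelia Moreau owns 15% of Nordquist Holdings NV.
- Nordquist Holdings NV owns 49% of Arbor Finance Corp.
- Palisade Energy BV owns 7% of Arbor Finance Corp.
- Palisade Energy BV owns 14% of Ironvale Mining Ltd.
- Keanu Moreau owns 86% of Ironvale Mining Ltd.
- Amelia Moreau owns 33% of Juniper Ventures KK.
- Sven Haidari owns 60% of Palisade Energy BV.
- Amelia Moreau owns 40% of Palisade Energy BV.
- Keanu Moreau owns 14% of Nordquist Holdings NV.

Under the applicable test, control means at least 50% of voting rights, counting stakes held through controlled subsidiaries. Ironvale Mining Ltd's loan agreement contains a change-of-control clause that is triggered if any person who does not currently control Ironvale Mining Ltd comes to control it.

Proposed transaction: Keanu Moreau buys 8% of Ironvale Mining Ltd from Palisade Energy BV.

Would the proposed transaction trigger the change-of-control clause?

The purchase adds only to Keanu's holdings (Palisade's stake shrinks), so Keanu is the only person who could newly come to control Ironvale.
Keanu holds 86% of Ironvale, so Keanu controls Ironvale.
So Keanu already controls Ironvale before the transaction.
After the purchase, Keanu's direct stake in Ironvale rises to 86% + 8% = 94%, and Palisade's stake falls to 6%.
Keanu controlled Ironvale already, so this is not a new person acquiring control; every other person's position is unchanged or reduced.
No new person acquires control, so the clause is not triggered.

No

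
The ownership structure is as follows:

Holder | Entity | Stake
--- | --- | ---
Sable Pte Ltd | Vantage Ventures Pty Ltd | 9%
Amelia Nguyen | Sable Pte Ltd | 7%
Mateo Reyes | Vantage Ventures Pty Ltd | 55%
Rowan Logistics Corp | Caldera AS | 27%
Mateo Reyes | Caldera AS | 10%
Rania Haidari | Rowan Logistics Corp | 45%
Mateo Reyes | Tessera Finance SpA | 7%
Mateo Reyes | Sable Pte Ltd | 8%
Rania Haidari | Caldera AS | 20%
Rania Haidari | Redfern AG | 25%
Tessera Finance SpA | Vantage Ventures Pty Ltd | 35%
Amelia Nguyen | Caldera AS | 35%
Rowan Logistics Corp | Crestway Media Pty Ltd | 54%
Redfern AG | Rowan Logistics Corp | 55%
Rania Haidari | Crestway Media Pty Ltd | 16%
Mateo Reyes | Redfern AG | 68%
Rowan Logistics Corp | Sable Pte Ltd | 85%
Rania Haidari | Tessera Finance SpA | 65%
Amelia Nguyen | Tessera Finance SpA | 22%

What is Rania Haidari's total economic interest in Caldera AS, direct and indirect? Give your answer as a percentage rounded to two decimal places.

Rania reaches Caldera along 3 paths.
Direct stake: 20% = 20%.
Via Rowan: 45% × 27% = 12.15%.
Via Redfern → Rowan: 25% × 55% × 27% = 3.7125%.
Total: 20% + 12.15% + 3.7125% = 35.8625%.
Rounded: 35.86%.

35.86%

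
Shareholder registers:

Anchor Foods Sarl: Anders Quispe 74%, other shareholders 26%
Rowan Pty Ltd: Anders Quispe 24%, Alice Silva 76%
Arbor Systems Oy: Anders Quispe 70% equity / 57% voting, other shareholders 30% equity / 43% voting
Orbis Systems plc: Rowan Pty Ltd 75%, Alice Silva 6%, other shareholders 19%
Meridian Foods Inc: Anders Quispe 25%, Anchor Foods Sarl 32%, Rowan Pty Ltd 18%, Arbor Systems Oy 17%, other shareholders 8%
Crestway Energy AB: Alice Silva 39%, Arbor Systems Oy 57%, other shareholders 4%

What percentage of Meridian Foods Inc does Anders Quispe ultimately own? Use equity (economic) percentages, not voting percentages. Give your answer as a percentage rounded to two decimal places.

64.90%

Anders reaches Meridian along 4 paths.
Direct stake: 25% = 25%.
Via Anchor: 74% × 32% = 23.68%.
Via Rowan: 24% × 18% = 4.32%.
Via Arbor: 70% × 17% = 11.9%.
Total: 25% + 23.68% + 4.32% + 11.9% = 64.9%.
Rounded: 64.90%.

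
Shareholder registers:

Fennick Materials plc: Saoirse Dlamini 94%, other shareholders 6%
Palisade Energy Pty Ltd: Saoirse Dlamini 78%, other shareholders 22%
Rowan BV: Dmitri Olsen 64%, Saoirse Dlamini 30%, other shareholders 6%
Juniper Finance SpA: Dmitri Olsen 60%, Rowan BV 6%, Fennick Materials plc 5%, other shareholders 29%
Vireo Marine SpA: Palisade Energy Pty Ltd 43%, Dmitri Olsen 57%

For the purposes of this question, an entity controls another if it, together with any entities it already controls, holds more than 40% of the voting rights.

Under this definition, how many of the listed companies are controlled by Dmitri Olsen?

3

Dmitri holds 64% of Rowan, so Dmitri controls Rowan.
Dmitri and Rowan together hold 60% + 6% = 66% of Juniper, so Dmitri controls Juniper.
Dmitri holds 57% of Vireo, so Dmitri controls Vireo.
No other company's threshold is met.
Dmitri controls 3 companies.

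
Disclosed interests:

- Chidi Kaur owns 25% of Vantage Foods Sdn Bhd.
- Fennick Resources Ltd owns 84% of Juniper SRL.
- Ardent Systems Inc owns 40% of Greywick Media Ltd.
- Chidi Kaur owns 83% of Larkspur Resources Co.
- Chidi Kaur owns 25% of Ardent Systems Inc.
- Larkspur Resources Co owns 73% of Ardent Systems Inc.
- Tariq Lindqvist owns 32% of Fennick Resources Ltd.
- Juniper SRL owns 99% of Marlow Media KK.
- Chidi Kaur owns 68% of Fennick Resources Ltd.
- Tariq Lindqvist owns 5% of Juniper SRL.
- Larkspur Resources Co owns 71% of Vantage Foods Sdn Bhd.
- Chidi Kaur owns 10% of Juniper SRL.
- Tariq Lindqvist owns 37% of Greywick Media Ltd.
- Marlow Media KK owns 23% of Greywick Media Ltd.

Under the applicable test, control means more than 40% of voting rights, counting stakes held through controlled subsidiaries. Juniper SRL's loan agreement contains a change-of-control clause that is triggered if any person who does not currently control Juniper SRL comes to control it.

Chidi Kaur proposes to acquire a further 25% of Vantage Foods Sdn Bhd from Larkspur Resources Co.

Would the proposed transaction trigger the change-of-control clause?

No

The purchase adds only to Chidi's holdings (Larkspur's stake shrinks), so Chidi is the only person who could newly come to control Juniper.
Chidi holds 68% of Fennick, so Chidi controls Fennick.
Fennick and Chidi together hold 84% + 10% = 94% of Juniper, so Chidi controls Juniper.
So Chidi already controls Juniper before the transaction.
After the purchase, Chidi's direct stake in Vantage rises to 25% + 25% = 50%, and Larkspur's stake falls to 46%.
Chidi controlled Juniper already, so this is not a new person acquiring control; every other person's position is unchanged or reduced.
No new person acquires control, so the clause is not triggered.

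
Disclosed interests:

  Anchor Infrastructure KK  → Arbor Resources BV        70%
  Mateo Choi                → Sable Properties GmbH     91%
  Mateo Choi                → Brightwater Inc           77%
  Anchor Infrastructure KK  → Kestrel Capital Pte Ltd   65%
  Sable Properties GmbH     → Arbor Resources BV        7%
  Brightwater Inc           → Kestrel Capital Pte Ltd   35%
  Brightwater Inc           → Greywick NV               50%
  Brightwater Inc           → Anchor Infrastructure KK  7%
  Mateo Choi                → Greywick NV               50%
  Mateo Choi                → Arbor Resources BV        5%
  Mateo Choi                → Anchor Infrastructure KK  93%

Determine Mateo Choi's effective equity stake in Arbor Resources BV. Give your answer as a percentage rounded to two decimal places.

Mateo reaches Arbor along 4 paths.
Via Sable: 91% × 7% = 6.37%.
Via Anchor: 93% × 70% = 65.1%.
Via Brightwater → Anchor: 77% × 7% × 70% = 3.773%.
Direct stake: 5% = 5%.
Total: 6.37% + 65.1% + 3.773% + 5% = 80.243%.
Rounded: 80.24%.

80.24%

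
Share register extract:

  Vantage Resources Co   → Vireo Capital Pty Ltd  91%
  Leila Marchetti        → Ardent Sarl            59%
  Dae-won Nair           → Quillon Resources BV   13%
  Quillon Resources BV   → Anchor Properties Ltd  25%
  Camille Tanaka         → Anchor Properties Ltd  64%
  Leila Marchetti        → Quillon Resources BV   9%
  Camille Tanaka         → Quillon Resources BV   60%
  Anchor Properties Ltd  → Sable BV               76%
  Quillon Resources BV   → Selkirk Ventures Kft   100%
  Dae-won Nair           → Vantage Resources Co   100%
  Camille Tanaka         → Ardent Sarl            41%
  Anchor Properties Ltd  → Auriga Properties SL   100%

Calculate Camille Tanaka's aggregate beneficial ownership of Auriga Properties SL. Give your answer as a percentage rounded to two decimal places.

Camille reaches Auriga along 2 paths.
Via Anchor: 64% × 100% = 64%.
Via Quillon → Anchor: 60% × 25% × 100% = 15%.
Total: 64% + 15% = 79%.
Rounded: 79.00%.

79.00%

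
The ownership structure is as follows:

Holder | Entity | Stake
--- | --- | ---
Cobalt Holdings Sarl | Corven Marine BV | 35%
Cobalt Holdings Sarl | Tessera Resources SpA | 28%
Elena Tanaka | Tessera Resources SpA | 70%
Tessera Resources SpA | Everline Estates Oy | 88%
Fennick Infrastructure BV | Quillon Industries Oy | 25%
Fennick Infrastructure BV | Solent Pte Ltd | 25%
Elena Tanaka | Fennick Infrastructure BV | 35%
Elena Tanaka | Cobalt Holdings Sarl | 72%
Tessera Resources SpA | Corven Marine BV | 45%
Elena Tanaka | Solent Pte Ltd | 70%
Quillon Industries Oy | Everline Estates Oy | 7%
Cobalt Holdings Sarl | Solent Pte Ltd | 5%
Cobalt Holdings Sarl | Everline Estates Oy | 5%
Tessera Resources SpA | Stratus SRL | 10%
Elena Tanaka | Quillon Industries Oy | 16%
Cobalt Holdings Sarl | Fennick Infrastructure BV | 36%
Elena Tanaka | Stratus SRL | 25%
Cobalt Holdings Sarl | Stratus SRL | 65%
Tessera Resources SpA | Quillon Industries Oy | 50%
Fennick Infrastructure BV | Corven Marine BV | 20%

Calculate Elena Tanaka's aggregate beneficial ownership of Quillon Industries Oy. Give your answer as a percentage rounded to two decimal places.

Elena reaches Quillon along 5 paths.
Via Cobalt → Tessera: 72% × 28% × 50% = 10.08%.
Via Tessera: 70% × 50% = 35%.
Via Fennick: 35% × 25% = 8.75%.
Via Cobalt → Fennick: 72% × 36% × 25% = 6.48%.
Direct stake: 16% = 16%.
Total: 10.08% + 35% + 8.75% + 6.48% + 16% = 76.31%.

76.31%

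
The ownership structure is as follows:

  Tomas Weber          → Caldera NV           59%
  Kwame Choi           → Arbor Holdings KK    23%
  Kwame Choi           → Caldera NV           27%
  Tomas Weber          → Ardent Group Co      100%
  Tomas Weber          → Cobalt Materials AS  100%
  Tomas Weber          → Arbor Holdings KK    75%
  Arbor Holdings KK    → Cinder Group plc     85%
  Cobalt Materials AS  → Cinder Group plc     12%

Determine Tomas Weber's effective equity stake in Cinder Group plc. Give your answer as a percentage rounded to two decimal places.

Tomas reaches Cinder along 2 paths.
Via Arbor: 75% × 85% = 63.75%.
Via Cobalt: 100% × 12% = 12%.
Total: 63.75% + 12% = 75.75%.

75.75%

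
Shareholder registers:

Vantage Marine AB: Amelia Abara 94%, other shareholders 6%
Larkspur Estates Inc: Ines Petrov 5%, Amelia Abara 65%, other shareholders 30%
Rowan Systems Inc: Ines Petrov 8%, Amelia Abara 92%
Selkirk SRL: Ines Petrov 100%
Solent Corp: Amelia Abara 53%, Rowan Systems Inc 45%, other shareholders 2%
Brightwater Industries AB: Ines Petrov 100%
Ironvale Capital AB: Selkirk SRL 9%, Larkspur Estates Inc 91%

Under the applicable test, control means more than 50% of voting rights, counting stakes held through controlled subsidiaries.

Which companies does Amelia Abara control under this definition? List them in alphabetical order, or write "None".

Ironvale Capital AB, Larkspur Estates Inc, Rowan Systems Inc, Solent Corp, Vantage Marine AB

Amelia holds 94% of Vantage, so Amelia controls Vantage.
Amelia holds 65% of Larkspur, so Amelia controls Larkspur.
Amelia holds 92% of Rowan, so Amelia controls Rowan.
Amelia and Rowan together hold 53% + 45% = 98% of Solent, so Amelia controls Solent.
Larkspur holds 91% of Ironvale, so Amelia controls Ironvale.
No other company's threshold is met.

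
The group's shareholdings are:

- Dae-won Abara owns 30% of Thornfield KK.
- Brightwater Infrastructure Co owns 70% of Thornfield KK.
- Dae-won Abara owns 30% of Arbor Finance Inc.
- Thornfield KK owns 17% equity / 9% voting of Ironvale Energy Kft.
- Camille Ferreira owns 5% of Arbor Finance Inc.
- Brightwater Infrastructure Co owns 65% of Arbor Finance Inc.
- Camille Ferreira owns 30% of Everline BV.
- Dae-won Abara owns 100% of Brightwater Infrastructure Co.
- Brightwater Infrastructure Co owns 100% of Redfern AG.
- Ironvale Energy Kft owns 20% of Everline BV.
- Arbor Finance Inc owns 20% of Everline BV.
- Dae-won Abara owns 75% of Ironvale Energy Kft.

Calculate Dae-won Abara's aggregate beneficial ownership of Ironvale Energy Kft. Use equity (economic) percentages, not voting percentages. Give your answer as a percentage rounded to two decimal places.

92.00%

Dae-won reaches Ironvale along 3 paths.
Direct stake: 75% = 75%.
Via Brightwater → Thornfield: 100% × 70% × 17% = 11.9%.
Via Thornfield: 30% × 17% = 5.1%.
Total: 75% + 11.9% + 5.1% = 92%.
Rounded: 92.00%.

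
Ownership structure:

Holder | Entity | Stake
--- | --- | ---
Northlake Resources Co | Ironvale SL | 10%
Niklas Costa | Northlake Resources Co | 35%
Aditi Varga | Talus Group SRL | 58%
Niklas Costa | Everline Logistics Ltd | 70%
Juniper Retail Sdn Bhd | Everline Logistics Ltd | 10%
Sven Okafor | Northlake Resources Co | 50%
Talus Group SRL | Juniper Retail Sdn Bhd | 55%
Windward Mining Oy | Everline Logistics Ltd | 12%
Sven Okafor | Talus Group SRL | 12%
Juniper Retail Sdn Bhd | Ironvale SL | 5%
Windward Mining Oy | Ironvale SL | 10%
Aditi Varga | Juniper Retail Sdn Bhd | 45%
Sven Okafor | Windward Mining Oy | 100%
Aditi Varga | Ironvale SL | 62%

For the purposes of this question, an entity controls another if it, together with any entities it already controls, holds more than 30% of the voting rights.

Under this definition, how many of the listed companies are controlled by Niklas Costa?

2

Niklas holds 35% of Northlake, so Niklas controls Northlake.
Niklas holds 70% of Everline, so Niklas controls Everline.
No other company's threshold is met.
Niklas controls 2 companies.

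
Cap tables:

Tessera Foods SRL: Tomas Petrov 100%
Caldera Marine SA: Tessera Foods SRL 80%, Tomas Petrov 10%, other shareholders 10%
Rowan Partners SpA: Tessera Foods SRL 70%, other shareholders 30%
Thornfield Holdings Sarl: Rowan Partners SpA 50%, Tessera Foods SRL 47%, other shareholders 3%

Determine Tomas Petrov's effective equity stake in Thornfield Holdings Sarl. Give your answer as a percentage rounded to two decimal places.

Tomas reaches Thornfield along 2 paths.
Via Tessera → Rowan: 100% × 70% × 50% = 35%.
Via Tessera: 100% × 47% = 47%.
Total: 35% + 47% = 82%.
Rounded: 82.00%.

82.00%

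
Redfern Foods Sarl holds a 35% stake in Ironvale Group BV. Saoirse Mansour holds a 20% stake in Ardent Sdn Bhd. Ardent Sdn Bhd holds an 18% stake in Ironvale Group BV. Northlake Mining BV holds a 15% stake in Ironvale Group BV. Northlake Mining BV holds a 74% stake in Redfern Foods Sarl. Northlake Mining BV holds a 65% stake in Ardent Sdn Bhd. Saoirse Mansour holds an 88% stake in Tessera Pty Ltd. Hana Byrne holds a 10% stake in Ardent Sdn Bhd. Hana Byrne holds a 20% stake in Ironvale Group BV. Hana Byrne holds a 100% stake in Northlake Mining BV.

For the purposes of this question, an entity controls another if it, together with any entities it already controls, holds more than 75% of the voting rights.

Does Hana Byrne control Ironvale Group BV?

Hana holds 100% of Northlake, so Hana controls Northlake.
In Ironvale, Hana's side holds only 20% + 15% = 35%, not > 75%.
So Hana does not control Ironvale.

No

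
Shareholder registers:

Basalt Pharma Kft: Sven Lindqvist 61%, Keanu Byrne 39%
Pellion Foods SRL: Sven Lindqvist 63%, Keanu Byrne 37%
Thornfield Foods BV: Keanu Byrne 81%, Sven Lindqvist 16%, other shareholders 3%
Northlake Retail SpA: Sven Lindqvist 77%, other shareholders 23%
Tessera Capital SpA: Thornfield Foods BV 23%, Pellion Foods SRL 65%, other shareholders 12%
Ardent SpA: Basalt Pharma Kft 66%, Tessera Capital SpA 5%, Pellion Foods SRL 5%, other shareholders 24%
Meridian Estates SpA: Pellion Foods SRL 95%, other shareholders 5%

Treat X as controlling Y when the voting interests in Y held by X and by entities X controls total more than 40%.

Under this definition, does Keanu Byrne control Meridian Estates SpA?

No

Keanu holds 81% of Thornfield, so Keanu controls Thornfield.
Neither Keanu nor any entity Keanu controls holds any voting interest in Meridian.
So Keanu does not control Meridian.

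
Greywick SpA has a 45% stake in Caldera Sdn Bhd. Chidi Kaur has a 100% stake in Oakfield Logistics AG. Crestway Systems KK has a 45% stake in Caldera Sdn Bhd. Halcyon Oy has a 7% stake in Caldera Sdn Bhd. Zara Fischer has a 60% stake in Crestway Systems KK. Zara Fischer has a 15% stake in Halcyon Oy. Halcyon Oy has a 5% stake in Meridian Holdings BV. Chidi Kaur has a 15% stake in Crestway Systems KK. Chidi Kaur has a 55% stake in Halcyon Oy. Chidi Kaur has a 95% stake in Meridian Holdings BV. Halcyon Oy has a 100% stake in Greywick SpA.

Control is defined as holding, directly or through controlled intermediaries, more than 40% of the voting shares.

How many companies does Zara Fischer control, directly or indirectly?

2

Zara holds 60% of Crestway, so Zara controls Crestway.
Crestway holds 45% of Caldera, so Zara controls Caldera.
No other company's threshold is met.
Zara controls 2 companies.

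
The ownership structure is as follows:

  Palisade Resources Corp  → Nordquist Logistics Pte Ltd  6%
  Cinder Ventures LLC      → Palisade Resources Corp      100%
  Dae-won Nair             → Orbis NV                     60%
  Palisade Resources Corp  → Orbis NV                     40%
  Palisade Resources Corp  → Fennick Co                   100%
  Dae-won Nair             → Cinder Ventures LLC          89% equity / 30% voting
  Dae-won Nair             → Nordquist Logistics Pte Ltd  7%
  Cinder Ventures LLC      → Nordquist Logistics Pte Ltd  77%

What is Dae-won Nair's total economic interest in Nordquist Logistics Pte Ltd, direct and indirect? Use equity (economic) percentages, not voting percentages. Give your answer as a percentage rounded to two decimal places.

80.87%

Dae-won reaches Nordquist along 3 paths.
Direct stake: 7% = 7%.
Via Cinder → Palisade: 89% × 100% × 6% = 5.34%.
Via Cinder: 89% × 77% = 68.53%.
Total: 7% + 5.34% + 68.53% = 80.87%.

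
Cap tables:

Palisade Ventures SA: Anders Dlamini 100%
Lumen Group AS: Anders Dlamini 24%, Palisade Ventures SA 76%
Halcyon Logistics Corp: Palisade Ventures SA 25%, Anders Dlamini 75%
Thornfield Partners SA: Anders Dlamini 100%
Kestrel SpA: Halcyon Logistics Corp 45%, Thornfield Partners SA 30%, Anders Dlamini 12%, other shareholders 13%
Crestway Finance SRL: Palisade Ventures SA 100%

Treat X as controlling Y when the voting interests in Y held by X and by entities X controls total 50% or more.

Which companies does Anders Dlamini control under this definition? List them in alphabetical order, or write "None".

Crestway Finance SRL, Halcyon Logistics Corp, Kestrel SpA, Lumen Group AS, Palisade Ventures SA, Thornfield Partners SA

Anders holds 100% of Palisade, so Anders controls Palisade.
Anders and Palisade together hold 24% + 76% = 100% of Lumen, so Anders controls Lumen.
Palisade and Anders together hold 25% + 75% = 100% of Halcyon, so Anders controls Halcyon.
Anders holds 100% of Thornfield, so Anders controls Thornfield.
Halcyon and Thornfield and Anders together hold 45% + 30% + 12% = 87% of Kestrel, so Anders controls Kestrel.
Palisade holds 100% of Crestway, so Anders controls Crestway.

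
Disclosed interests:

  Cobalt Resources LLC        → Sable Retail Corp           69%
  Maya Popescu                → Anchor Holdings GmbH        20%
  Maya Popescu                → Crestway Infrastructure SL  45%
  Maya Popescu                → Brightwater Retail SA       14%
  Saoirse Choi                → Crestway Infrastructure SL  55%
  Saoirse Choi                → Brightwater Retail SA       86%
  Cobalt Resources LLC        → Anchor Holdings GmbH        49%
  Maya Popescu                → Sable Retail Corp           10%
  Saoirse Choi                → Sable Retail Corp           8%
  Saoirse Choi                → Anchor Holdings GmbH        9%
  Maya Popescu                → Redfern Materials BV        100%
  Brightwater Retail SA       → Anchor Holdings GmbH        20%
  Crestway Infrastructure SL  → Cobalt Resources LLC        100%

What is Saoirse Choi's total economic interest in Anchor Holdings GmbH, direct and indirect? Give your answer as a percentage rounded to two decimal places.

Saoirse reaches Anchor along 3 paths.
Via Brightwater: 86% × 20% = 17.2%.
Via Crestway → Cobalt: 55% × 100% × 49% = 26.95%.
Direct stake: 9% = 9%.
Total: 17.2% + 26.95% + 9% = 53.15%.

53.15%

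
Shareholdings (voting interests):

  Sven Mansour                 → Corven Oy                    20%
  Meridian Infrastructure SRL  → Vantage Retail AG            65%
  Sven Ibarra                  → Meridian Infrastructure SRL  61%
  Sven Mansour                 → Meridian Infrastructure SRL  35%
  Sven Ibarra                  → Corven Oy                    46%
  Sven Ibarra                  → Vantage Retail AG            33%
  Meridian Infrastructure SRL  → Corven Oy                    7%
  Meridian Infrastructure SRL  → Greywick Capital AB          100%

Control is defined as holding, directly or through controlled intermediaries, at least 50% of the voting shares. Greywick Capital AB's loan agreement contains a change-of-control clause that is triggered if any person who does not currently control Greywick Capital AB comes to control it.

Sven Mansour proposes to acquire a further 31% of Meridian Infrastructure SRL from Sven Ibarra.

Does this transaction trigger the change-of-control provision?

Yes

The purchase adds only to Sven Mansour's holdings (Sven Ibarra's stake shrinks), so Sven Mansour is the only person who could newly come to control Greywick.
Sven Mansour's largest direct stake is 35% in Meridian, which does not meet the threshold, so Sven Mansour controls no company.
Neither Sven Mansour nor any entity Sven Mansour controls holds any voting interest in Greywick.
So before the transaction, Sven Mansour does not control Greywick.
After the purchase, Sven Mansour's direct stake in Meridian rises to 35% + 31% = 66%, and Sven Ibarra's stake falls to 30%.
Sven Mansour holds 66% of Meridian, so Sven Mansour controls Meridian.
Meridian holds 100% of Greywick, so Sven Mansour controls Greywick.
Sven Mansour did not control Greywick before and does after, so the clause is triggered.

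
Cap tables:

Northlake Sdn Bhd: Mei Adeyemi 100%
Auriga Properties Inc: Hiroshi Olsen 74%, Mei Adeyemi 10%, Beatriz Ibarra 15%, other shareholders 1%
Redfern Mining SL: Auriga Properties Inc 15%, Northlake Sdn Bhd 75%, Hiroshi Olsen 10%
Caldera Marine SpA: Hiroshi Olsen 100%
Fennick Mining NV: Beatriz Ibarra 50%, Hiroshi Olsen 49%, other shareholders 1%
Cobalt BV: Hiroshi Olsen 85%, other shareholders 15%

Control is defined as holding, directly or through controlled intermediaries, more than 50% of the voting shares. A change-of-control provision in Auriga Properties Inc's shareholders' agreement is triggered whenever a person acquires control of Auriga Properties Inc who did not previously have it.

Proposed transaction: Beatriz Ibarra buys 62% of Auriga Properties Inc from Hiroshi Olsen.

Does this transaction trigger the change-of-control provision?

Yes

The purchase adds only to Beatriz's holdings (Hiroshi's stake shrinks), so Beatriz is the only person who could newly come to control Auriga.
Beatriz's largest direct stake is 50% in Fennick, which does not meet the threshold, so Beatriz controls no company.
In Auriga, Beatriz's side holds only 15%, not > 50%.
So before the transaction, Beatriz does not control Auriga.
After the purchase, Beatriz's direct stake in Auriga rises to 15% + 62% = 77%, and Hiroshi's stake falls to 12%.
Beatriz holds 77% of Auriga, so Beatriz controls Auriga.
Beatriz did not control Auriga before and does after, so the clause is triggered.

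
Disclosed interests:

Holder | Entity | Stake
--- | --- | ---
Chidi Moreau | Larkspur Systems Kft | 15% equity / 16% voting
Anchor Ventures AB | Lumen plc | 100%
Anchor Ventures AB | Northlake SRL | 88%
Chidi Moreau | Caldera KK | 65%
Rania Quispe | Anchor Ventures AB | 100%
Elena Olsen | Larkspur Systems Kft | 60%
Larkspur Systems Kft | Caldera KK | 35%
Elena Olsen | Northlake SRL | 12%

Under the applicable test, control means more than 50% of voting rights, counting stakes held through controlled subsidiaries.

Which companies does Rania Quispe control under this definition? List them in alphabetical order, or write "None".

Rania holds 100% of Anchor, so Rania controls Anchor.
Anchor holds 88% of Northlake, so Rania controls Northlake.
Anchor holds 100% of Lumen, so Rania controls Lumen.
No other company's threshold is met.

Anchor Ventures AB, Lumen plc, Northlake SRL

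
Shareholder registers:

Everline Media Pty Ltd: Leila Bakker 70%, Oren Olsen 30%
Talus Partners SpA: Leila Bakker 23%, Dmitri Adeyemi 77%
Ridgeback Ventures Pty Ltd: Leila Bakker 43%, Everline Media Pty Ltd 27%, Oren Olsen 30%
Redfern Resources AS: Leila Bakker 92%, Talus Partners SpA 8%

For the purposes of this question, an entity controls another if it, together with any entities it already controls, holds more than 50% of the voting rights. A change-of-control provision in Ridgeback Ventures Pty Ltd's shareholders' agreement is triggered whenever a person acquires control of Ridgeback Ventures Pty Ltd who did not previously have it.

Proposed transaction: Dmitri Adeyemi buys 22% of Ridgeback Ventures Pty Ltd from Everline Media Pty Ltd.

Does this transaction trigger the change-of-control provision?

The purchase adds only to Dmitri's holdings (Everline's stake shrinks), so Dmitri is the only person who could newly come to control Ridgeback.
Dmitri holds 77% of Talus, so Dmitri controls Talus.
Neither Dmitri nor any entity Dmitri controls holds any voting interest in Ridgeback.
So before the transaction, Dmitri does not control Ridgeback.
After the purchase, Dmitri holds 22% of Ridgeback directly, and Everline's stake falls to 5%.
After the transaction, Dmitri's side holds 22% of Ridgeback, not > 50%, so Dmitri still does not control Ridgeback.
No new person acquires control, so the clause is not triggered.

No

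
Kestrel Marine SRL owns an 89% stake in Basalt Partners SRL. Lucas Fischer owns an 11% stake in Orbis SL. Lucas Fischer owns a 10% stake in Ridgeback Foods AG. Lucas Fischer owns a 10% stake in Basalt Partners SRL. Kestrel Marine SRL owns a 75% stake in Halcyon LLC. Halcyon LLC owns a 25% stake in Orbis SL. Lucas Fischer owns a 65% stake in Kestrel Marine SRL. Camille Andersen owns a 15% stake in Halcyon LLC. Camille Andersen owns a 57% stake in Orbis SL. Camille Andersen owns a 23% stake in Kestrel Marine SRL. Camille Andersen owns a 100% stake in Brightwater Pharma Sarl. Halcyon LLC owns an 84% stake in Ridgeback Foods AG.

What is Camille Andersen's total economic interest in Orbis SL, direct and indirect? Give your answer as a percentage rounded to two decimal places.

65.06%

Camille reaches Orbis along 3 paths.
Direct stake: 57% = 57%.
Via Kestrel → Halcyon: 23% × 75% × 25% = 4.3125%.
Via Halcyon: 15% × 25% = 3.75%.
Total: 57% + 4.3125% + 3.75% = 65.0625%.
Rounded: 65.06%.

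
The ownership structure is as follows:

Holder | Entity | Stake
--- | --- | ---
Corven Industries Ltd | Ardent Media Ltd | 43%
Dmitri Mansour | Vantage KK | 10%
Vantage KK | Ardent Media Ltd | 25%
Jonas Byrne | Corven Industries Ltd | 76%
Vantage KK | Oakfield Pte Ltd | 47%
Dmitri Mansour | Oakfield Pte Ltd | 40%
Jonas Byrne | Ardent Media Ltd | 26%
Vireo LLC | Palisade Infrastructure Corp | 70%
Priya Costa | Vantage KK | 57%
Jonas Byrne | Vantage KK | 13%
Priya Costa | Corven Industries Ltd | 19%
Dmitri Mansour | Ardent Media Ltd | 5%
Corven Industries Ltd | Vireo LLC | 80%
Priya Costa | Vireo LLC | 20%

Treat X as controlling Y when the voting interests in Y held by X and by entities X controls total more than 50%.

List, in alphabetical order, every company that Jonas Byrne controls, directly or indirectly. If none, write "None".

Jonas holds 76% of Corven, so Jonas controls Corven.
Jonas and Corven together hold 26% + 43% = 69% of Ardent, so Jonas controls Ardent.
Corven holds 80% of Vireo, so Jonas controls Vireo.
Vireo holds 70% of Palisade, so Jonas controls Palisade.
No other company's threshold is met.

Ardent Media Ltd, Corven Industries Ltd, Palisade Infrastructure Corp, Vireo LLC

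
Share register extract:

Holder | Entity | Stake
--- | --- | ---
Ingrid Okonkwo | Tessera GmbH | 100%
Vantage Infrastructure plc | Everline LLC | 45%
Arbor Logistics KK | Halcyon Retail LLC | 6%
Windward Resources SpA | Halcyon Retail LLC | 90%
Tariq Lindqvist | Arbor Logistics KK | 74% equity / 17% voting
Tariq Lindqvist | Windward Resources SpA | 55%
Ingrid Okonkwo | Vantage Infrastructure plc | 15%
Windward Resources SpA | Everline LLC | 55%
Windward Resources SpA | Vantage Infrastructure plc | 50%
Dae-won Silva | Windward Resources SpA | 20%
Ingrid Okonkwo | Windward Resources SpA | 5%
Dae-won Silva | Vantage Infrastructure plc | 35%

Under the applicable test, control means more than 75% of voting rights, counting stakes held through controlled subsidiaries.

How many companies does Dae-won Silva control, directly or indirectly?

Dae-won's largest direct stake is 35% in Vantage, which does not meet the threshold.
Dae-won controls 0 companies.

0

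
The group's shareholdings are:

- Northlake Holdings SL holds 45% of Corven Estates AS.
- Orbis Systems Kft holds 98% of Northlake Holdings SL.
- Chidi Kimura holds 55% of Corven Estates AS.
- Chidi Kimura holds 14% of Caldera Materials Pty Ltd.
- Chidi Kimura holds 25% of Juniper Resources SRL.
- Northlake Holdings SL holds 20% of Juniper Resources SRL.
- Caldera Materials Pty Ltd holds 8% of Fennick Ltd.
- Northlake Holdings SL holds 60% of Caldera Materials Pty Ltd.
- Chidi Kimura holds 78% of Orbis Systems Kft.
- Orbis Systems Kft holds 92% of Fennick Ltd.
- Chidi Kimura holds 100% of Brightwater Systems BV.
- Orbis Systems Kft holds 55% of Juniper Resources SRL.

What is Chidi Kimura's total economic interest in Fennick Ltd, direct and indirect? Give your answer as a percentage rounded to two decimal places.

Chidi reaches Fennick along 3 paths.
Via Orbis: 78% × 92% = 71.76%.
Via Orbis → Northlake → Caldera: 78% × 98% × 60% × 8% = 3.66912%.
Via Caldera: 14% × 8% = 1.12%.
Total: 71.76% + 3.66912% + 1.12% = 76.54912%.
Rounded: 76.55%.

76.55%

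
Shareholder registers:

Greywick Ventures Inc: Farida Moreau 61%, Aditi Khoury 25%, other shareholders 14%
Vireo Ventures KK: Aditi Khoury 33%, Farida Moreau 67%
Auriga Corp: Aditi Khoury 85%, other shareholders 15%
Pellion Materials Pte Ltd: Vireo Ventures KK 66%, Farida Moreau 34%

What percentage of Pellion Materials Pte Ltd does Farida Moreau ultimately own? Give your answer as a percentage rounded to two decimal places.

78.22%

Farida reaches Pellion along 2 paths.
Via Vireo: 67% × 66% = 44.22%.
Direct stake: 34% = 34%.
Total: 44.22% + 34% = 78.22%.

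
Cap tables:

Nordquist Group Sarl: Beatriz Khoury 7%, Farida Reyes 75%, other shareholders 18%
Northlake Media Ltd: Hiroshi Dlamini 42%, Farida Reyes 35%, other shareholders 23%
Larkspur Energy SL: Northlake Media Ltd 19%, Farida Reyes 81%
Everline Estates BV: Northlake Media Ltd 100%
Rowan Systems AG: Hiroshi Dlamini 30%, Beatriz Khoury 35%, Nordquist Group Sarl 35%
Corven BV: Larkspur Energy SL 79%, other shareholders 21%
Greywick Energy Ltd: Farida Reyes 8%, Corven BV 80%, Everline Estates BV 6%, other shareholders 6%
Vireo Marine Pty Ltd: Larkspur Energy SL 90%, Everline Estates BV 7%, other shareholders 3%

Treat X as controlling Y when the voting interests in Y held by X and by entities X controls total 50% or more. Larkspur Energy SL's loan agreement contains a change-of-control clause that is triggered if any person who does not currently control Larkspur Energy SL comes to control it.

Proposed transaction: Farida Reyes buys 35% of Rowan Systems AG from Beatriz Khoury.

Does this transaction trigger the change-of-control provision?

No

The purchase adds only to Farida's holdings (Beatriz's stake shrinks), so Farida is the only person who could newly come to control Larkspur.
Farida holds 81% of Larkspur, so Farida controls Larkspur.
So Farida already controls Larkspur before the transaction.
After the purchase, Farida holds 35% of Rowan directly, and Beatriz's stake falls to 0%.
Farida controlled Larkspur already, so this is not a new person acquiring control; every other person's position is unchanged or reduced.
No new person acquires control, so the clause is not triggered.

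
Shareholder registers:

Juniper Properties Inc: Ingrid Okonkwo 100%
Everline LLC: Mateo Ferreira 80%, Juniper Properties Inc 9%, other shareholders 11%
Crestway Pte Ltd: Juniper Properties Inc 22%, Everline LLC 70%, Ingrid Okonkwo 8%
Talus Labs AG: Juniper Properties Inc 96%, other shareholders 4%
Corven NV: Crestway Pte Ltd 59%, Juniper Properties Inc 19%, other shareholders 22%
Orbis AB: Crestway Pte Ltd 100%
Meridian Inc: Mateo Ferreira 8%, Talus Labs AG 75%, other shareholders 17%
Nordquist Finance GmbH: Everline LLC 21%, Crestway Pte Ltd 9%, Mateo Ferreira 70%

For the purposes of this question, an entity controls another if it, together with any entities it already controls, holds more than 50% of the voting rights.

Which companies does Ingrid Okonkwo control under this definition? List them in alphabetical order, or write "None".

Juniper Properties Inc, Meridian Inc, Talus Labs AG

Ingrid holds 100% of Juniper, so Ingrid controls Juniper.
Juniper holds 96% of Talus, so Ingrid controls Talus.
Talus holds 75% of Meridian, so Ingrid controls Meridian.
No other company's threshold is met.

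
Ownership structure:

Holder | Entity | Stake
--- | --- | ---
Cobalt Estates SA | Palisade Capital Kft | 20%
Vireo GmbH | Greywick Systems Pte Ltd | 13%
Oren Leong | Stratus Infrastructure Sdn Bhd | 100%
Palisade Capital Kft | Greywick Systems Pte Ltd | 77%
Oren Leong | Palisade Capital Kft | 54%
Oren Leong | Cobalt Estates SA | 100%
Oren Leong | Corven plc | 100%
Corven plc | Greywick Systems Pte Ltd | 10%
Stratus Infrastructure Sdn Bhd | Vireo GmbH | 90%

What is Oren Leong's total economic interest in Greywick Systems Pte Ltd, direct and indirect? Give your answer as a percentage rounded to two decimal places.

Oren reaches Greywick along 4 paths.
Via Stratus → Vireo: 100% × 90% × 13% = 11.7%.
Via Corven: 100% × 10% = 10%.
Via Palisade: 54% × 77% = 41.58%.
Via Cobalt → Palisade: 100% × 20% × 77% = 15.4%.
Total: 11.7% + 10% + 41.58% + 15.4% = 78.68%.

78.68%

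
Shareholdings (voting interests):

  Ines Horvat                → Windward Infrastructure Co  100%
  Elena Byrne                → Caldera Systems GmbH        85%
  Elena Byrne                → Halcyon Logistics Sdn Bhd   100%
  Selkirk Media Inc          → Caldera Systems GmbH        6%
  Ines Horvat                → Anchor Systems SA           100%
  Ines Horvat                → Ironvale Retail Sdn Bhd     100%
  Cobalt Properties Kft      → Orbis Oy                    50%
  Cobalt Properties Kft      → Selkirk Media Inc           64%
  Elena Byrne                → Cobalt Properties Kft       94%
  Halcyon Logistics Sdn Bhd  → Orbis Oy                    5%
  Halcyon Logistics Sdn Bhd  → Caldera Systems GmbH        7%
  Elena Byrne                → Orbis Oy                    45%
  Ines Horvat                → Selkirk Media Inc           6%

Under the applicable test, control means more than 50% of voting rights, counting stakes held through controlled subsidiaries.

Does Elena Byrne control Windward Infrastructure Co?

No

Elena holds 94% of Cobalt, so Elena controls Cobalt.
Elena holds 100% of Halcyon, so Elena controls Halcyon.
Halcyon and Elena and Cobalt together hold 5% + 45% + 50% = 100% of Orbis, so Elena controls Orbis.
Cobalt holds 64% of Selkirk, so Elena controls Selkirk.
Elena and Selkirk and Halcyon together hold 85% + 6% + 7% = 98% of Caldera, so Elena controls Caldera.
Neither Elena nor any entity Elena controls holds any voting interest in Windward.
So Elena does not control Windward.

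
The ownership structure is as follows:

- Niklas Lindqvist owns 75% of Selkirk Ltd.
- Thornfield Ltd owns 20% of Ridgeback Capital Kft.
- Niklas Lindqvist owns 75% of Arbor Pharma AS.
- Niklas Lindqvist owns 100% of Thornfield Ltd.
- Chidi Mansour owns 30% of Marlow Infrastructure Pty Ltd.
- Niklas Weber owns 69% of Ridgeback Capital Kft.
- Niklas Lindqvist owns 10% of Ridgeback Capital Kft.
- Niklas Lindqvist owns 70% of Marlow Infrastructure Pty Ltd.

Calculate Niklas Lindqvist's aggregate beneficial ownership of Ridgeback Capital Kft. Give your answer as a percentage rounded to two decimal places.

Niklas Lindqvist reaches Ridgeback along 2 paths.
Direct stake: 10% = 10%.
Via Thornfield: 100% × 20% = 20%.
Total: 10% + 20% = 30%.
Rounded: 30.00%.

30.00%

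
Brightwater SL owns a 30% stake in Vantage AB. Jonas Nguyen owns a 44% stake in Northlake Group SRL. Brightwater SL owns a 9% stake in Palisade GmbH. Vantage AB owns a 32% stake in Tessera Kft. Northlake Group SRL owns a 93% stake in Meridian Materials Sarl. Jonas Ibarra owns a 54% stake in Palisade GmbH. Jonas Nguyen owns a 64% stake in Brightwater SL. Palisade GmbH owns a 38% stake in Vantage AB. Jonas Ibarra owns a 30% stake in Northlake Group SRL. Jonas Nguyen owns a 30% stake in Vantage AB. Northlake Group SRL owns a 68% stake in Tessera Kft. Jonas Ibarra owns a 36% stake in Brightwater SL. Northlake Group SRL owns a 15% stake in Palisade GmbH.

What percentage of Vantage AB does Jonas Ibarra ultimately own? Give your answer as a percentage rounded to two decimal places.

34.26%

Jonas Ibarra reaches Vantage along 4 paths.
Via Brightwater: 36% × 30% = 10.8%.
Via Brightwater → Palisade: 36% × 9% × 38% = 1.2312%.
Via Northlake → Palisade: 30% × 15% × 38% = 1.71%.
Via Palisade: 54% × 38% = 20.52%.
Total: 10.8% + 1.2312% + 1.71% + 20.52% = 34.2612%.
Rounded: 34.26%.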